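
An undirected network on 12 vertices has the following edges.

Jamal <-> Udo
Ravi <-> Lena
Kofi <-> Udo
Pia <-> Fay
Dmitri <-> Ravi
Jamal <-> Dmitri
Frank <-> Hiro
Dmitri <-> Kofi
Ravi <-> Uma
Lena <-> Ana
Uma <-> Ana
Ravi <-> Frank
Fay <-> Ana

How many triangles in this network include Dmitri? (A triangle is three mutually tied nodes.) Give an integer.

0

Dmitri's neighbors are Jamal, Kofi, and Ravi, but none of them are tied to each other, so no triangle contains Dmitri.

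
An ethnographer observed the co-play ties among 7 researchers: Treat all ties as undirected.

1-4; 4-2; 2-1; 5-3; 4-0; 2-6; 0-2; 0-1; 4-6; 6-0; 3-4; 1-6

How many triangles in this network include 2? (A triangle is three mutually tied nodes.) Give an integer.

2's neighbors: 0, 1, 4, and 6.
Neighbor pairs that are themselves tied: 2–0–1; 2–0–4; 2–0–6; 2–1–4; 2–1–6; 2–4–6. Each forms one triangle with 2, for 6 in total.

6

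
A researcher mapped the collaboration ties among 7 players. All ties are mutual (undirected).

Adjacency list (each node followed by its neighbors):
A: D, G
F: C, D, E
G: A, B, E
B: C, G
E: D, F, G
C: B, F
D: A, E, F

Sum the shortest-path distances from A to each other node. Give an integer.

11

Distances from A: B:2, C:3, D:1, E:2, F:2, G:1.
Sum = 2 + 3 + 1 + 2 + 2 + 1 = 11.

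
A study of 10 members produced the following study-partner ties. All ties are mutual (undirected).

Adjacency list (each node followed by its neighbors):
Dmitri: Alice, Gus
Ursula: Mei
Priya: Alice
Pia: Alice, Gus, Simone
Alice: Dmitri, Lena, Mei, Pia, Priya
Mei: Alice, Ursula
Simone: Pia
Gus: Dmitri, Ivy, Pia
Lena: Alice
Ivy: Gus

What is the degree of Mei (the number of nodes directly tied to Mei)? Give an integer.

2

Mei is directly tied to Alice and Ursula. That is 2 neighbors, so the degree of Mei is 2.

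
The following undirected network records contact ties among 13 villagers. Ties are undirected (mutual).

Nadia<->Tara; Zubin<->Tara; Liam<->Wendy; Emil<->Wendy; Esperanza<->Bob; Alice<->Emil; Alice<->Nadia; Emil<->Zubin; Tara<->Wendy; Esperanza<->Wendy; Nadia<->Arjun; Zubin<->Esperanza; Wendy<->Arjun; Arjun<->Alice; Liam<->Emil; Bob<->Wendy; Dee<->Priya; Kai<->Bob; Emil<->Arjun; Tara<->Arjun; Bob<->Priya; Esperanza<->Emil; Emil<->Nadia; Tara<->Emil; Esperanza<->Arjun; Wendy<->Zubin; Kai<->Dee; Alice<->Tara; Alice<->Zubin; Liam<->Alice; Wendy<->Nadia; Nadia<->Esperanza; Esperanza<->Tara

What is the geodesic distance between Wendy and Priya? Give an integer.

2

One shortest route is Wendy – Bob – Priya, which uses 2 edges, and Wendy and Priya are not directly tied, so nothing shorter exists. So d(Wendy,Priya) = 2.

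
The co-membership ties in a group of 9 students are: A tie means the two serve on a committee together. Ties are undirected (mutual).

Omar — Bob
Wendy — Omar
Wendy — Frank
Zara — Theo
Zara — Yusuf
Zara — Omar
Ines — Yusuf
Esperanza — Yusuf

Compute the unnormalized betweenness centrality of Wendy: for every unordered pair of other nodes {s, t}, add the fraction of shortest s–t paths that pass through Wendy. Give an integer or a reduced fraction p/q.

7

Pairs whose geodesics pass through Wendy — Omar–Frank: 1; Theo–Frank: 1; Ines–Frank: 1; Bob–Frank: 1; Yusuf–Frank: 1; Frank–Zara: 1; Frank–Esperanza: 1.
All other pairs contribute 0.
Summing the contributions gives betweenness(Wendy) = 7.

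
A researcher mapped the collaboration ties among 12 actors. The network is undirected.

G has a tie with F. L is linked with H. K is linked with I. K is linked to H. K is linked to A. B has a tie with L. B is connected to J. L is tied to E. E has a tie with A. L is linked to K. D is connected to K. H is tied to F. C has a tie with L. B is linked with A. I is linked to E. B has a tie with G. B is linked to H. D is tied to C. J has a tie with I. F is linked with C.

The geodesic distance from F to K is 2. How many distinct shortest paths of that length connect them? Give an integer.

The shortest distance is 2, and the only length-2 path is F–H–K. So there is exactly 1 shortest path.

1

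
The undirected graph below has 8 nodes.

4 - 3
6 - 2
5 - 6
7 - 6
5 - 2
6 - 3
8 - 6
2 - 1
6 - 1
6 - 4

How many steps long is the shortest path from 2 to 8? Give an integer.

2

One shortest route is 2 – 6 – 8, which uses 2 edges, and 2 and 8 are not directly tied, so nothing shorter exists. So d(2,8) = 2.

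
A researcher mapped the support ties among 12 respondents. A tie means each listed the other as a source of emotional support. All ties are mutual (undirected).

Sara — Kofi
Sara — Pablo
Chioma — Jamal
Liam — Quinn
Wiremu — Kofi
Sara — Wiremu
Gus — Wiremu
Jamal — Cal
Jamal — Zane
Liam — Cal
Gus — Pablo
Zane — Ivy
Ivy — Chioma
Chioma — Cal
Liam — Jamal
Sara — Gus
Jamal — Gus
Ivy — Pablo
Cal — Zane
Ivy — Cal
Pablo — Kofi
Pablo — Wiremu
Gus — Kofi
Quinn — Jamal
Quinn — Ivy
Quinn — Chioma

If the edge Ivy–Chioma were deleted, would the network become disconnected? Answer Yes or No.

Even without that edge, Ivy still reaches Chioma via Ivy – Quinn – Chioma, so the network stays connected. Not a bridge.

No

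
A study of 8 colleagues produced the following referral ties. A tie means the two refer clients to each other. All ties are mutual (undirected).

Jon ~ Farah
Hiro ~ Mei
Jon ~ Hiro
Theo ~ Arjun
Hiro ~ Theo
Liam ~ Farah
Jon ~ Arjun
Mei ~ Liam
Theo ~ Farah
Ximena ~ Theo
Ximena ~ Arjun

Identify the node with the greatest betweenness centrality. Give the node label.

Unnormalized betweenness of each node: Arjun:4/3, Farah:13/3, Hiro:13/3, Jon:5/2, Liam:1, Mei:1, Theo:13/2, Ximena:0.
Theo has the largest value, 13/2, making it the main broker — the node through which the most shortest paths run.

Theo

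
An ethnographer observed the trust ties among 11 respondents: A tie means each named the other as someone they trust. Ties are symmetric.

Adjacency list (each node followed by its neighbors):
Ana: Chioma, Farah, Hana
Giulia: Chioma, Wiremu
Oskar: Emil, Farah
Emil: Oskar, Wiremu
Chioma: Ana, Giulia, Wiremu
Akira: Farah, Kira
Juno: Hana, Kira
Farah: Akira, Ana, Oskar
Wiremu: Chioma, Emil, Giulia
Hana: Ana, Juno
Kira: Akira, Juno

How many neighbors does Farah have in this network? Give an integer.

3

Farah is directly tied to Akira, Ana, and Oskar. That is 3 neighbors, so the degree of Farah is 3.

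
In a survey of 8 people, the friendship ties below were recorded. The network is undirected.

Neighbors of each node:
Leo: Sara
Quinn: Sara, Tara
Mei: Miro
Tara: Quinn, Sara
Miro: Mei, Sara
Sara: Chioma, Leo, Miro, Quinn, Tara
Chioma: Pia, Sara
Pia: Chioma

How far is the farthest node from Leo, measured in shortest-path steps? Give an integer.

Distances from Leo: Chioma:2, Mei:3, Miro:2, Pia:3, Quinn:2, Sara:1, Tara:2.
The largest is 3 (to Pia and Mei), so the eccentricity of Leo is 3.

3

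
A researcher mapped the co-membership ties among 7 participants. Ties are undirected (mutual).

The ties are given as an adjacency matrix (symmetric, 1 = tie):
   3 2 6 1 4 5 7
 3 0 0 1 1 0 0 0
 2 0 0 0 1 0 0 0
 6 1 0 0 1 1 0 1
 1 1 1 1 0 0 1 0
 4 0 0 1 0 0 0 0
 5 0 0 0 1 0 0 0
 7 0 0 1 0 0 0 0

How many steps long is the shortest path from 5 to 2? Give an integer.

2

One shortest route is 5 – 1 – 2, which uses 2 edges, and 5 and 2 are not directly tied, so nothing shorter exists. So d(5,2) = 2.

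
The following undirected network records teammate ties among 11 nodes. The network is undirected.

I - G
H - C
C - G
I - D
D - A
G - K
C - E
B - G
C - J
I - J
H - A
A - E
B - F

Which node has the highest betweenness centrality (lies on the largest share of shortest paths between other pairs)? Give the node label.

Unnormalized betweenness of each node: A:11/3, B:9, C:103/6, D:10/3, E:29/12, F:0, G:293/12, H:29/12, I:55/6, J:17/12, K:0.
G has the largest value, 293/12, making it the main broker — the node through which the most shortest paths run.

G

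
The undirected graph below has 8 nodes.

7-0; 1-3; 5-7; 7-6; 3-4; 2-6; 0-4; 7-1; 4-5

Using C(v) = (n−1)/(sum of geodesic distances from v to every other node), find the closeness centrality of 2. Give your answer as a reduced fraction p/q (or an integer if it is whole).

7/20

Distances from 2: 0:3, 1:3, 3:4, 4:4, 5:3, 6:1, 7:2. Sum = 20.
n = 8, so closeness = 7/20.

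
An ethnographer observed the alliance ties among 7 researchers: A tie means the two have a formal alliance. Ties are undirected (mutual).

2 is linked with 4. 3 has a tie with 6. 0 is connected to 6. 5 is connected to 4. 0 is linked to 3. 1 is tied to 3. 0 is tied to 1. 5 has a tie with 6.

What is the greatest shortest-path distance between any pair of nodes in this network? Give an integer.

5

Eccentricity of each node (its greatest distance to any other): 0:4, 1:5, 2:5, 3:4, 4:4, 5:3, 6:3.
The maximum eccentricity is 5, realized for instance by the pair 2–1 via 2 – 4 – 5 – 6 – 0 – 1. So the diameter is 5.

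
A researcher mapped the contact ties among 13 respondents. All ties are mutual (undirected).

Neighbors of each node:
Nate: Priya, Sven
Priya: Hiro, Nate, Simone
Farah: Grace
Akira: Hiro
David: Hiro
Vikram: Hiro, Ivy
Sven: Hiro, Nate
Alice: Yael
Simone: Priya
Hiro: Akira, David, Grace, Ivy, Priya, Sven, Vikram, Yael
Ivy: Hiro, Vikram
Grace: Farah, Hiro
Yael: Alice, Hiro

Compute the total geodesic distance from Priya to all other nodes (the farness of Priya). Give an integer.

Distances from Priya: Akira:2, Alice:3, David:2, Farah:3, Grace:2, Hiro:1, Ivy:2, Nate:1, Simone:1, Sven:2, Vikram:2, Yael:2.
Sum = 2 + 3 + 2 + 3 + 2 + 1 + 2 + 1 + 1 + 2 + 2 + 2 = 23.

23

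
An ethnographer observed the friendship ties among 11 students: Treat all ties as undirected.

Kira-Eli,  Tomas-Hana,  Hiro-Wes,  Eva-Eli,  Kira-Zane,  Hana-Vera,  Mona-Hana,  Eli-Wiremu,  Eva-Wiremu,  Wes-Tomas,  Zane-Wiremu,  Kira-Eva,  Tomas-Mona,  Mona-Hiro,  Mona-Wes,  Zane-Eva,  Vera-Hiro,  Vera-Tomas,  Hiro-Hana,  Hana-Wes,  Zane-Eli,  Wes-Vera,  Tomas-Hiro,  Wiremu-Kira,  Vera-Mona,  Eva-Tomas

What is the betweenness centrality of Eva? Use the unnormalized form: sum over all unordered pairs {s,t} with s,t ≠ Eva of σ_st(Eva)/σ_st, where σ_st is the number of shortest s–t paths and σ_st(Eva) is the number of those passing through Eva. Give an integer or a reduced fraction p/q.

24

Pairs whose geodesics pass through Eva — Hiro–Kira: 1; Hiro–Eli: 1; Hiro–Wiremu: 1; Hiro–Zane: 1; Vera–Kira: 1; Vera–Eli: 1; Vera–Wiremu: 1; Vera–Zane: 1; Wes–Kira: 1; Wes–Eli: 1; Wes–Wiremu: 1; Wes–Zane: 1; Hana–Kira: 1; Hana–Eli: 1 … (+10 more pairs).
All other pairs contribute 0.
Summing the contributions gives betweenness(Eva) = 24.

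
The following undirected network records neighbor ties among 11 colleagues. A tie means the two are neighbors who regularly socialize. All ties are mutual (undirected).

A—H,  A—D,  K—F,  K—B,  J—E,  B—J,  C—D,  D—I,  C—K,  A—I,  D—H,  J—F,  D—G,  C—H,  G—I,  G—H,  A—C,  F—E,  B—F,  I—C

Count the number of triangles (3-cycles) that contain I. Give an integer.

4

I's neighbors: A, C, D, and G.
Neighbor pairs that are themselves tied: I–A–C; I–A–D; I–C–D; I–D–G. Each forms one triangle with I, for 4 in total.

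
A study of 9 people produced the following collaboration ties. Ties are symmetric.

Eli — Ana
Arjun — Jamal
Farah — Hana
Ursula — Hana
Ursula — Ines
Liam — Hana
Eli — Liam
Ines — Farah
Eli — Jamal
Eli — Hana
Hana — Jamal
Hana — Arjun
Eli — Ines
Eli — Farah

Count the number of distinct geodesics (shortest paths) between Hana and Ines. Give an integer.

The shortest distance is 2. The length-2 paths are: Hana–Eli–Ines; Hana–Ursula–Ines; Hana–Farah–Ines.
That gives 3 distinct shortest paths.

3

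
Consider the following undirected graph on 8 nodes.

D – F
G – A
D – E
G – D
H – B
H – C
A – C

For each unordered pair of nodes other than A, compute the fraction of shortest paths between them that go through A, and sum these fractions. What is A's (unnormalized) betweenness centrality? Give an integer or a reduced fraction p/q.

Pairs whose geodesics pass through A — B–F: 1; B–G: 1; B–E: 1; B–D: 1; C–F: 1; C–G: 1; C–E: 1; C–D: 1; F–H: 1; G–H: 1; E–H: 1; H–D: 1.
All other pairs contribute 0.
Summing the contributions gives betweenness(A) = 12.

12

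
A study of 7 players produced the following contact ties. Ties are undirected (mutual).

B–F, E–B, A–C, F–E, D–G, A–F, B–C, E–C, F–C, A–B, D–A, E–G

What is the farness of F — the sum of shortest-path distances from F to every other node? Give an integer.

8

Distances from F: A:1, B:1, C:1, D:2, E:1, G:2.
Sum = 1 + 1 + 1 + 2 + 1 + 2 = 8.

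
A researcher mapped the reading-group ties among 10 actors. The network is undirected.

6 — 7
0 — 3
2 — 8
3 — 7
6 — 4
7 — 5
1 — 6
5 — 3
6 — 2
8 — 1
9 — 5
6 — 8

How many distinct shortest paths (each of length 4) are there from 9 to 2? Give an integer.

The shortest distance is 4, and the only length-4 path is 9–5–7–6–2. So there is exactly 1 shortest path.

1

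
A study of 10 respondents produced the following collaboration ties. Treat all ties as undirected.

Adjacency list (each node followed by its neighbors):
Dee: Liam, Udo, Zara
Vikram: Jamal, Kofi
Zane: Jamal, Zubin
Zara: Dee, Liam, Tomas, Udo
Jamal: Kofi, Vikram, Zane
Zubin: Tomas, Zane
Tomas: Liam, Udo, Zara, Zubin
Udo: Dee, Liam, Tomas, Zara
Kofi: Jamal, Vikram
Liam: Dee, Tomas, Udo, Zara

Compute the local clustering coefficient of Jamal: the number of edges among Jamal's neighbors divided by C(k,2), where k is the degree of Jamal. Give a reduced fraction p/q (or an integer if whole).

Jamal's neighbors: Kofi, Vikram, and Zane (k = 3).
Possible neighbor pairs: C(3,2) = 3. Edges among them: Kofi–Vikram → e = 1.
Clustering(Jamal) = 1/3.

1/3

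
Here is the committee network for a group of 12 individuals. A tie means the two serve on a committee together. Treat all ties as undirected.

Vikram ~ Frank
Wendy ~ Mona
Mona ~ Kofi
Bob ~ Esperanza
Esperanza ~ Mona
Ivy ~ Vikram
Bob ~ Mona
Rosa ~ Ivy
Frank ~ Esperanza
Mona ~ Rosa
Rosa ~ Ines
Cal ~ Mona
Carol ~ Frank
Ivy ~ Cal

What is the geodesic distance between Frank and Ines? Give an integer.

One shortest route is Frank – Esperanza – Mona – Rosa – Ines, which uses 4 edges, and at distance 3 from Frank we only reach {Cal, Kofi, Rosa, Wendy}, which does not include Ines. So d(Frank,Ines) = 4.

4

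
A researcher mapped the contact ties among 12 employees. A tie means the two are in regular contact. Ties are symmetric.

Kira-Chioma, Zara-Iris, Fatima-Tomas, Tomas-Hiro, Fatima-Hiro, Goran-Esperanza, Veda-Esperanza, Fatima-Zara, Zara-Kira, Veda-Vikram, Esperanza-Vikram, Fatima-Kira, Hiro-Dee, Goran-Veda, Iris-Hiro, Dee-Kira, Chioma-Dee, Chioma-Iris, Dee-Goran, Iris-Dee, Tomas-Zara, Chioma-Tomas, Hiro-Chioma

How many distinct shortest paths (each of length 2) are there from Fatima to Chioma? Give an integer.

The shortest distance is 2. The length-2 paths are: Fatima–Kira–Chioma; Fatima–Hiro–Chioma; Fatima–Tomas–Chioma.
That gives 3 distinct shortest paths.

3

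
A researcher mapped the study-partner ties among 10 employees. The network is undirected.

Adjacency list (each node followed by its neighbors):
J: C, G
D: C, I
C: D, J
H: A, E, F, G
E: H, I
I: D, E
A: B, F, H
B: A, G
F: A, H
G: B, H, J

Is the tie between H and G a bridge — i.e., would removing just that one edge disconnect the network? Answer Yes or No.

No

Even without that edge, H still reaches G via H – A – B – G, so the network stays connected. Not a bridge.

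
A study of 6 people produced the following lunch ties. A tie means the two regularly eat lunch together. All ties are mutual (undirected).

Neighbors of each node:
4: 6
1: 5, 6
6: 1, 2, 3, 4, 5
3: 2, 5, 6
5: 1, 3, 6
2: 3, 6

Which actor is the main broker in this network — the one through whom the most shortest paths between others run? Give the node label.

6

Unnormalized betweenness of each node: 1:0, 2:0, 3:1/2, 4:0, 5:1/2, 6:6.
6 has the largest value, 6, making it the main broker — the node through which the most shortest paths run.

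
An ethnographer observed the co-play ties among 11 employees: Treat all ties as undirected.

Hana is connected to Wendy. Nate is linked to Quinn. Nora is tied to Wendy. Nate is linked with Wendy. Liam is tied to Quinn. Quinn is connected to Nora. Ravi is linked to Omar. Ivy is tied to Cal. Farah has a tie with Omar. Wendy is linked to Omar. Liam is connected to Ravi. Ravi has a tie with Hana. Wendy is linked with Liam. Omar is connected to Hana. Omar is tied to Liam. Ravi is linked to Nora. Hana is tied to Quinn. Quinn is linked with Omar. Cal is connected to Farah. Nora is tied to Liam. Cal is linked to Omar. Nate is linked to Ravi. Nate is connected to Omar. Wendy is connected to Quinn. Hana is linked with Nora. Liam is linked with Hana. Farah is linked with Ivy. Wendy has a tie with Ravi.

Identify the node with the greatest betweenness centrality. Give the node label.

Unnormalized betweenness of each node: Cal:4, Farah:4, Hana:29/30, Ivy:0, Liam:29/30, Nate:1/6, Nora:1/6, Omar:65/3, Quinn:49/30, Ravi:49/30, Wendy:9/5.
Omar has the largest value, 65/3, making it the main broker — the node through which the most shortest paths run.

Omar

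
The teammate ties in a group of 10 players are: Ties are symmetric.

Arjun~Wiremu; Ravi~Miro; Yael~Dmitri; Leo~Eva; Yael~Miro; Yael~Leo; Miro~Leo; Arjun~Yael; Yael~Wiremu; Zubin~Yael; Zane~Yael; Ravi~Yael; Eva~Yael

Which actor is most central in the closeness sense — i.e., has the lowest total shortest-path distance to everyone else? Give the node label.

Yael

Farness (sum of distances to all others) for each node — Arjun:16, Dmitri:17, Eva:16, Leo:15, Miro:15, Ravi:16, Wiremu:16, Yael:9, Zane:17, Zubin:17.
The smallest farness is 9, for Yael, so Yael has the highest closeness.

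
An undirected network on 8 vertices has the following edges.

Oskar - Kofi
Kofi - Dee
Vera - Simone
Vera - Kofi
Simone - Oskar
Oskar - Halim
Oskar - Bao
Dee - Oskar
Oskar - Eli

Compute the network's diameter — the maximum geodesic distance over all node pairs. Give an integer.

3

Eccentricity of each node (its greatest distance to any other): Bao:3, Dee:2, Eli:3, Halim:3, Kofi:2, Oskar:2, Simone:2, Vera:3.
The maximum eccentricity is 3, realized for instance by the pair Bao–Vera via Bao – Oskar – Kofi – Vera. So the diameter is 3.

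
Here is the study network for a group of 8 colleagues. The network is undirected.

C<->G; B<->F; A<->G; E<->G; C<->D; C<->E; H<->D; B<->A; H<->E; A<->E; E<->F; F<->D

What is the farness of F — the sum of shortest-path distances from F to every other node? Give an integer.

11

Distances from F: A:2, B:1, C:2, D:1, E:1, G:2, H:2.
Sum = 2 + 1 + 2 + 1 + 1 + 2 + 2 = 11.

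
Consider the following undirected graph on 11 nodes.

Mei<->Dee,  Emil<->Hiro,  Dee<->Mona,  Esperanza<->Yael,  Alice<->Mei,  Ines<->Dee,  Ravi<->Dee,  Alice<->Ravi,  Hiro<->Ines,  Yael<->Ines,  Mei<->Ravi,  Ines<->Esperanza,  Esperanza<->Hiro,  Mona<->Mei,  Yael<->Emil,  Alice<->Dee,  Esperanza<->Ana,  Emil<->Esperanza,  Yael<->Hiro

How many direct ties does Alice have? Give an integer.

Alice is directly tied to Dee, Mei, and Ravi. That is 3 neighbors, so the degree of Alice is 3.

3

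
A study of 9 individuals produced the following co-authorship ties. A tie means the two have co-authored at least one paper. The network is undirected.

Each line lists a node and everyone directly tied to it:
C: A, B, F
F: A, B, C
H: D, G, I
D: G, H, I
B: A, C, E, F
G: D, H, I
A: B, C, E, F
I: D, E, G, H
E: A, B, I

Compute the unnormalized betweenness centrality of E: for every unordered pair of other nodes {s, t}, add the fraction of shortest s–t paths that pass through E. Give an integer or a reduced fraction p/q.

Pairs whose geodesics pass through E — A–D: 1; A–H: 1; A–G: 1; A–I: 1; C–D: 2/2; C–H: 2/2; C–G: 2/2; C–I: 2/2; F–D: 2/2; F–H: 2/2; F–G: 2/2; F–I: 2/2; B–D: 1; B–H: 1 … (+2 more pairs).
All other pairs contribute 0.
Summing the contributions gives betweenness(E) = 16.

16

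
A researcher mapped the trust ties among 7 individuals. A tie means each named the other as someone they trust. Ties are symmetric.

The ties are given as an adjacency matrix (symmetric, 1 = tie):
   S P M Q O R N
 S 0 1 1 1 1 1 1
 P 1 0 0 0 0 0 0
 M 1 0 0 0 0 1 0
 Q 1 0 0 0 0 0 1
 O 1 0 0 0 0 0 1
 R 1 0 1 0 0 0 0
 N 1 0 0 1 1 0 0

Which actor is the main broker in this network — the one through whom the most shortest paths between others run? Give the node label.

Unnormalized betweenness of each node: M:0, N:1/2, O:0, P:0, Q:0, R:0, S:23/2.
S has the largest value, 23/2, making it the main broker — the node through which the most shortest paths run.

S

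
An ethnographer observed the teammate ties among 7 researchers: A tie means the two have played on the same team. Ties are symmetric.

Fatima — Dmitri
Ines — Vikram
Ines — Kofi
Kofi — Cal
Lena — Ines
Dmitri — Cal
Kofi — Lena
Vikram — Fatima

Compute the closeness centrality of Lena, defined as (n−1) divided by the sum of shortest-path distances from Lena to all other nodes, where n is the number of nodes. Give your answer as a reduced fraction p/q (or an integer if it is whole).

Distances from Lena: Cal:2, Dmitri:3, Fatima:3, Ines:1, Kofi:1, Vikram:2. Sum = 12.
n = 7, so closeness = 6/12 = 1/2.

1/2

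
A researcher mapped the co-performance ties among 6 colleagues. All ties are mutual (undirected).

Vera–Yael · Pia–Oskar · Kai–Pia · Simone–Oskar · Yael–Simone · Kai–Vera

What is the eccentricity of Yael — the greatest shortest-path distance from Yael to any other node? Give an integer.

Distances from Yael: Kai:2, Oskar:2, Pia:3, Simone:1, Vera:1.
The largest is 3 (to Pia), so the eccentricity of Yael is 3.

3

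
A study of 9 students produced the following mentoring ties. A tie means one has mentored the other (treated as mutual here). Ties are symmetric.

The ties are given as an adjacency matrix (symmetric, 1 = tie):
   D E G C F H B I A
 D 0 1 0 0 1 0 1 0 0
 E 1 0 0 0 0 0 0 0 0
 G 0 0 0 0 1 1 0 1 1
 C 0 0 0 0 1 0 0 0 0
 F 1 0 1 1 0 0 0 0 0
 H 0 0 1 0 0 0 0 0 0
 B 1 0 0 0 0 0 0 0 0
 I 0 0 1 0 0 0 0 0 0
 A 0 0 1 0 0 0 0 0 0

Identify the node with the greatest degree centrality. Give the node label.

G

Degrees — A:1, B:1, C:1, D:3, E:1, F:3, G:4, H:1, I:1.
The maximum is 4, attained only by G.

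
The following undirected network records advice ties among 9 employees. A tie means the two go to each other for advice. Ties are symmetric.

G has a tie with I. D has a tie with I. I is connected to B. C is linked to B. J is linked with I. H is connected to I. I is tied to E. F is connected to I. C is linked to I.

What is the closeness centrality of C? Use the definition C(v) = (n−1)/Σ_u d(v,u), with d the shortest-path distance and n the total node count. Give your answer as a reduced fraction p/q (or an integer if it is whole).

Distances from C: B:1, D:2, E:2, F:2, G:2, H:2, I:1, J:2. Sum = 14.
n = 9, so closeness = 8/14 = 4/7.

4/7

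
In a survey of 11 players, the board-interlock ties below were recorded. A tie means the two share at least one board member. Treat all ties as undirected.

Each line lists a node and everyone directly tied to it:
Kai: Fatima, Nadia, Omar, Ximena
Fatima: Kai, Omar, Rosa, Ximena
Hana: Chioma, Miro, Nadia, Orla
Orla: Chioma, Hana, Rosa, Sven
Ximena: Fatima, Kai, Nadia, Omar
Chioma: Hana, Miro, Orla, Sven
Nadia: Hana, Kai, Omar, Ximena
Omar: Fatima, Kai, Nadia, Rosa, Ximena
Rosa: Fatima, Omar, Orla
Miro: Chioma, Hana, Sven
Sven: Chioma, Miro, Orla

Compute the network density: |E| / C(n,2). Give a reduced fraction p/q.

21/55

There are 21 edges and 11 nodes, so the maximum possible is C(11,2) = 55.
Density = 21/55.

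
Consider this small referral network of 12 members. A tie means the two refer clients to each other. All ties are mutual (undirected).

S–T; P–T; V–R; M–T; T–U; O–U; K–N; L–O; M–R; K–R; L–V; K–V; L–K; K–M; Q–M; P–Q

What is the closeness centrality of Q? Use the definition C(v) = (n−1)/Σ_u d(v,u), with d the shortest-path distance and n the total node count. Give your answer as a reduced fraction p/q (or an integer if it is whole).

11/27

Distances from Q: K:2, L:3, M:1, N:3, O:4, P:1, R:2, S:3, T:2, U:3, V:3. Sum = 27.
n = 12, so closeness = 11/27.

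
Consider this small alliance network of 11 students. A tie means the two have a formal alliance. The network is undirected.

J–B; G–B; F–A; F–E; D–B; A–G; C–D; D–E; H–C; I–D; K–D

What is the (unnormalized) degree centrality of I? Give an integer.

1

I is directly tied to D. That is 1 neighbor, so the degree of I is 1.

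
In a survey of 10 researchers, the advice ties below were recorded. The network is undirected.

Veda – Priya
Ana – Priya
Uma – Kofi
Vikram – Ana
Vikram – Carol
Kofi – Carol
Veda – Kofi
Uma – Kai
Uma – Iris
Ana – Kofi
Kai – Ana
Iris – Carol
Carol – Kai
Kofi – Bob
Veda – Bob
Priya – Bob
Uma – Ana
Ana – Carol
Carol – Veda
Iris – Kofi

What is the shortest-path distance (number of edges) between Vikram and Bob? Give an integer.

One shortest route is Vikram – Ana – Priya – Bob, which uses 3 edges, and at distance 2 from Vikram we only reach {Iris, Kai, Kofi, Priya, Uma, Veda}, which does not include Bob. So d(Vikram,Bob) = 3.

3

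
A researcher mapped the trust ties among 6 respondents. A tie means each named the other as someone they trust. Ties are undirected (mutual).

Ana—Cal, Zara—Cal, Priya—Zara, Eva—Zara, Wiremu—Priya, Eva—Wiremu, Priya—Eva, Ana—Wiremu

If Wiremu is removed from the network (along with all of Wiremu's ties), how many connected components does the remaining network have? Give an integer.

Wiremu's neighbors (Ana, Eva, and Priya) remain reachable from one another through other ties, so the rest of the network stays in one piece.

1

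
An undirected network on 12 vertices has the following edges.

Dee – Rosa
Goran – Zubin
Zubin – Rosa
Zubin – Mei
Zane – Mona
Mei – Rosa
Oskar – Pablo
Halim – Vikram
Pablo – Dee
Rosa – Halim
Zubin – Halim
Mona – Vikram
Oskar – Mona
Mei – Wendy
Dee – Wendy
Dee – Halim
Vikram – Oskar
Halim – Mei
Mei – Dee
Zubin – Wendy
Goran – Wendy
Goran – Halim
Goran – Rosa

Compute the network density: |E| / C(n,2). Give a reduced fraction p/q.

23/66

There are 23 edges and 12 nodes, so the maximum possible is C(12,2) = 66.
Density = 23/66.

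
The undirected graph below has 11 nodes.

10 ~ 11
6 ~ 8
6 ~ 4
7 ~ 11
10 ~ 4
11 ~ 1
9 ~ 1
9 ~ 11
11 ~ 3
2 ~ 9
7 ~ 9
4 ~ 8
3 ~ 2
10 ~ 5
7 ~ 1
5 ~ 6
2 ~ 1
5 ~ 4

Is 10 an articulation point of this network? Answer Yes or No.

Yes

Removing 10 leaves {1, 2, 3, 7, 9, and 11} with no path to {4, 5, 6, and 8}, so the network splits into 2 components. 10 is a cut vertex.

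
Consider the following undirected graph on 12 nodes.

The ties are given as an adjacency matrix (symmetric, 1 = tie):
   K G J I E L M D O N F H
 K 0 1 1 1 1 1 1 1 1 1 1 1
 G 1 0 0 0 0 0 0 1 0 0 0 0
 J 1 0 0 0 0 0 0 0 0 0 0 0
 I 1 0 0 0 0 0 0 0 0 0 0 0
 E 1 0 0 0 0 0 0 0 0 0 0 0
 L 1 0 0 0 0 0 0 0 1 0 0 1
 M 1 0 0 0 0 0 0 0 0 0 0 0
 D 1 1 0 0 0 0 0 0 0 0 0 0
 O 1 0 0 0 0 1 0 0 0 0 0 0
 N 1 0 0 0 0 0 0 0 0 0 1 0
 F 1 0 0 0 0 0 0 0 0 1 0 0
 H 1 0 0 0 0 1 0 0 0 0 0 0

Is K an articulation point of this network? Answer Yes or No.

Yes

Removing K leaves {D and G} with no path to {J}, so the network splits into 7 components. K is a cut vertex.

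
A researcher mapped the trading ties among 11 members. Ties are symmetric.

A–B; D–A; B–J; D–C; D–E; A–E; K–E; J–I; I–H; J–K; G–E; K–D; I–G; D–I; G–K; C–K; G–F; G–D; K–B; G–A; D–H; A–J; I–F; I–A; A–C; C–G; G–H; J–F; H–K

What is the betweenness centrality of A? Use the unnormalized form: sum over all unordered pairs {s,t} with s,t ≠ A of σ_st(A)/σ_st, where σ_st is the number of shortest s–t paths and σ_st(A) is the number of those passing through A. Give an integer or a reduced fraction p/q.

Pairs whose geodesics pass through A — G–B: 1/2; G–J: 1/4; E–B: 1/2; E–C: 1/4; E–I: 1/3; E–J: 1/2; B–D: 1/2; B–C: 1/2; B–I: 1/2; D–J: 1/3; C–I: 1/3; C–J: 1/2.
All other pairs contribute 0.
Summing the contributions gives betweenness(A) = 5.

5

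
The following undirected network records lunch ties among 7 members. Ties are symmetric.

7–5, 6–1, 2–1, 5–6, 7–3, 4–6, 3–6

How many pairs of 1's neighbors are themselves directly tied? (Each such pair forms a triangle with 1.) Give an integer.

1's neighbors are 2 and 6, but none of them are tied to each other, so no triangle contains 1.

0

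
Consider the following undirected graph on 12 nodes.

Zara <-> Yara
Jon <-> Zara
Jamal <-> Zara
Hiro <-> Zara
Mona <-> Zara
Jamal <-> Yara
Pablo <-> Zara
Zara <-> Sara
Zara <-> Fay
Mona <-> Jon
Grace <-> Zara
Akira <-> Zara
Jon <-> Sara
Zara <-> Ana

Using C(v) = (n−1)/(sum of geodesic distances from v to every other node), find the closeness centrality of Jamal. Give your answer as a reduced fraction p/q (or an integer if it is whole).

11/20

Distances from Jamal: Akira:2, Ana:2, Fay:2, Grace:2, Hiro:2, Jon:2, Mona:2, Pablo:2, Sara:2, Yara:1, Zara:1. Sum = 20.
n = 12, so closeness = 11/20.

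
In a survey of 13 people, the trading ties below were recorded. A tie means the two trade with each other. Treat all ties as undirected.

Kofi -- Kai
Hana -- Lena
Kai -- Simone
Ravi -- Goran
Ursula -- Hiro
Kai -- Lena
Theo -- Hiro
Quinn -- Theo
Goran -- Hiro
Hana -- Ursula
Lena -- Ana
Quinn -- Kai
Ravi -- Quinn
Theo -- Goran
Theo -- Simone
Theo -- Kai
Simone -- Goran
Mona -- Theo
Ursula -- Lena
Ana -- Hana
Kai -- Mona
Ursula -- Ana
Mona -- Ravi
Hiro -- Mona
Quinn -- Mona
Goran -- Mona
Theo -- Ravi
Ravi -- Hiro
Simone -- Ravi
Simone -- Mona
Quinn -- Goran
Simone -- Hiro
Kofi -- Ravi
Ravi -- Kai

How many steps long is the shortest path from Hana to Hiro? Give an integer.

One shortest route is Hana – Ursula – Hiro, which uses 2 edges, and Hana and Hiro are not directly tied, so nothing shorter exists. So d(Hana,Hiro) = 2.

2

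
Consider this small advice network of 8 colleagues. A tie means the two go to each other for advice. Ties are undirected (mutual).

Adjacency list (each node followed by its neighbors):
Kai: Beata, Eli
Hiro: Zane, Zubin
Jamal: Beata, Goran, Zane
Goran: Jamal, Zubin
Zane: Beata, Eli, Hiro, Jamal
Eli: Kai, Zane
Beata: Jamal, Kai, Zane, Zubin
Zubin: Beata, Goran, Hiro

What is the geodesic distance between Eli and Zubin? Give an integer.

3

One shortest route is Eli – Zane – Hiro – Zubin, which uses 3 edges, and at distance 2 from Eli we only reach {Beata, Hiro, Jamal}, which does not include Zubin. So d(Eli,Zubin) = 3.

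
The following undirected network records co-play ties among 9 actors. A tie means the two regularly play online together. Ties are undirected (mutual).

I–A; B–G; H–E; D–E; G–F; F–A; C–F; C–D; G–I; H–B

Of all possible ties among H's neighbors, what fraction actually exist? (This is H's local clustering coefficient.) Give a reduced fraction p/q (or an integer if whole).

H's neighbors: B and E (k = 2).
Possible neighbor pairs: C(2,2) = 1. Edges among them: none → e = 0.
Clustering(H) = 0/1.

0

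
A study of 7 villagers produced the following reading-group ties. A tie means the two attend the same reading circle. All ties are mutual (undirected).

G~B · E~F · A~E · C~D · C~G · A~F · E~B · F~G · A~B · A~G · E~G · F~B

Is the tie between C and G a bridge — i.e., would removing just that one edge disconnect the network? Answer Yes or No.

Without the C–G edge there is no alternate route between C and G, so the network disconnects. It is a bridge.

Yes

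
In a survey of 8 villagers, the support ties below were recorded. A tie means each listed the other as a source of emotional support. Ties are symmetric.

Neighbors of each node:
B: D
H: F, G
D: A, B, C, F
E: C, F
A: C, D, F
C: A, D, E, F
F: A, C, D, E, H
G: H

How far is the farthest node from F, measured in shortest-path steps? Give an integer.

Distances from F: A:1, B:2, C:1, D:1, E:1, G:2, H:1.
The largest is 2 (to G and B), so the eccentricity of F is 2.

2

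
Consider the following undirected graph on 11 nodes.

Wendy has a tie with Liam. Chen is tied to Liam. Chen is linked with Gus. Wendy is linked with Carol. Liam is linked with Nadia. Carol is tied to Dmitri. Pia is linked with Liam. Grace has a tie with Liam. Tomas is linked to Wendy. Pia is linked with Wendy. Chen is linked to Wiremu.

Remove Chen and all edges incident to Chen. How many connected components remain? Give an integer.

Without Chen, the remaining ties split the others into: {Gus}; {Carol, Dmitri, Grace, Liam, Nadia, Pia, Tomas, Wendy}; {Wiremu}.
That's 3 separate components.

3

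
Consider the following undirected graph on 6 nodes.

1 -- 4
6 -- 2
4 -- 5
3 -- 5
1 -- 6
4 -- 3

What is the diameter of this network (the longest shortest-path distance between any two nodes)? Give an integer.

4

Eccentricity of each node (its greatest distance to any other): 1:2, 2:4, 3:4, 4:3, 5:4, 6:3.
The maximum eccentricity is 4, realized for instance by the pair 2–5 via 2 – 6 – 1 – 4 – 5. So the diameter is 4.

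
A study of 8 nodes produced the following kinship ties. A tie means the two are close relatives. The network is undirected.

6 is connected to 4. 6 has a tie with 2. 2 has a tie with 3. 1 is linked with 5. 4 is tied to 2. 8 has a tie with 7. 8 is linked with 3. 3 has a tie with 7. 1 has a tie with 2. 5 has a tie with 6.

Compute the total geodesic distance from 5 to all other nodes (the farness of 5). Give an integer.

17

Distances from 5: 1:1, 2:2, 3:3, 4:2, 6:1, 7:4, 8:4.
Sum = 1 + 2 + 3 + 2 + 1 + 4 + 4 = 17.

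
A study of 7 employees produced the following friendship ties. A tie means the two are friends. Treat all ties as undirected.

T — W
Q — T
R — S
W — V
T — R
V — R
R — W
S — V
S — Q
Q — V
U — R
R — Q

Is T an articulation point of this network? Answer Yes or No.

No

Even without T, every remaining node can still reach every other (the residual graph is connected), so T is not a cut vertex.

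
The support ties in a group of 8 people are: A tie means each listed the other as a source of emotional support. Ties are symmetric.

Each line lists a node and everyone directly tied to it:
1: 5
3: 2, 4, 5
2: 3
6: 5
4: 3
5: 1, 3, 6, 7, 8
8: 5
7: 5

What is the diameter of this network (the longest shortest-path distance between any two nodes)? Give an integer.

Eccentricity of each node (its greatest distance to any other): 1:3, 2:3, 3:2, 4:3, 5:2, 6:3, 7:3, 8:3.
The maximum eccentricity is 3, realized for instance by the pair 1–2 via 1 – 5 – 3 – 2. So the diameter is 3.

3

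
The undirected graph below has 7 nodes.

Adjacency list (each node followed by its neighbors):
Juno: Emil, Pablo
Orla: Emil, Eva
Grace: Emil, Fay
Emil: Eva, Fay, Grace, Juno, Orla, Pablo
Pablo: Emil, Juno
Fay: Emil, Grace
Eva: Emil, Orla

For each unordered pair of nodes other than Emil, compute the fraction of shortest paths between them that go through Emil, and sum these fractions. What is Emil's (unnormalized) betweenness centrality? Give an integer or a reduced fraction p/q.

Pairs whose geodesics pass through Emil — Fay–Pablo: 1; Fay–Juno: 1; Fay–Orla: 1; Fay–Eva: 1; Grace–Pablo: 1; Grace–Juno: 1; Grace–Orla: 1; Grace–Eva: 1; Pablo–Orla: 1; Pablo–Eva: 1; Juno–Orla: 1; Juno–Eva: 1.
All other pairs contribute 0.
Summing the contributions gives betweenness(Emil) = 12.

12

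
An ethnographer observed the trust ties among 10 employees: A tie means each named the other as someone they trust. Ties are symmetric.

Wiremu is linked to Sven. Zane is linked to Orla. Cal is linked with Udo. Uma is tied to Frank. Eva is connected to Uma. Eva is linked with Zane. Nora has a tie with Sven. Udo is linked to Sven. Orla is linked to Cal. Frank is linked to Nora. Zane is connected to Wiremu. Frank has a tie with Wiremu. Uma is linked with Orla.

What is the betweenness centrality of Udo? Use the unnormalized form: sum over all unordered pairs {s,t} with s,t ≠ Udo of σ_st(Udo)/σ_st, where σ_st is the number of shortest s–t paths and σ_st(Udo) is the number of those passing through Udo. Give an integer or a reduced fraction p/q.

3

Pairs whose geodesics pass through Udo — Wiremu–Cal: 1/2; Nora–Cal: 1; Sven–Cal: 1; Sven–Orla: 1/2.
All other pairs contribute 0.
Summing the contributions gives betweenness(Udo) = 3.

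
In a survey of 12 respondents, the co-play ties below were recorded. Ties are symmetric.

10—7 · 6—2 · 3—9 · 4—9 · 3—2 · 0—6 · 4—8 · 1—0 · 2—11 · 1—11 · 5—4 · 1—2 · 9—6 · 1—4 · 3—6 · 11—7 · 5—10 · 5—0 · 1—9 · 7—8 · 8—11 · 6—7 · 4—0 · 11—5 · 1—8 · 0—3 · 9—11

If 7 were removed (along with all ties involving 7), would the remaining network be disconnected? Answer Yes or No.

Even without 7, every remaining node can still reach every other (the residual graph is connected), so 7 is not a cut vertex.

No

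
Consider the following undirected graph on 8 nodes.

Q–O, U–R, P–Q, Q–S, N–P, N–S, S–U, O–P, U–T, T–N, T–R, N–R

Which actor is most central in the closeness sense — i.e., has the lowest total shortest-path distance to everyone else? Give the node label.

Farness (sum of distances to all others) for each node — N:10, O:15, P:12, Q:13, R:13, S:11, T:13, U:13.
The smallest farness is 10, for N, so N has the highest closeness.

N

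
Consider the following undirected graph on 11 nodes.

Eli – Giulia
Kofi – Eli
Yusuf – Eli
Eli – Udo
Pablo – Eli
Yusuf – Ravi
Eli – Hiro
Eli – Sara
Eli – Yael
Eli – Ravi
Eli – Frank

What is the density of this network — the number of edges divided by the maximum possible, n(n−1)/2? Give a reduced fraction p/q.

There are 11 edges and 11 nodes, so the maximum possible is C(11,2) = 55.
Density = 11/55 = 1/5.

1/5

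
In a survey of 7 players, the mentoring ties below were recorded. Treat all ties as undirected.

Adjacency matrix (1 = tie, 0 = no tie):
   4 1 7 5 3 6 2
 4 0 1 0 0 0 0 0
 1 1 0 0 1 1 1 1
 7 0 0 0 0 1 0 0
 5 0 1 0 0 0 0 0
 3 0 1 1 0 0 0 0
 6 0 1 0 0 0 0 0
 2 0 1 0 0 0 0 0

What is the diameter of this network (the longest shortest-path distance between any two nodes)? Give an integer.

Eccentricity of each node (its greatest distance to any other): 1:2, 2:3, 3:2, 4:3, 5:3, 6:3, 7:3.
The maximum eccentricity is 3, realized for instance by the pair 4–7 via 4 – 1 – 3 – 7. So the diameter is 3.

3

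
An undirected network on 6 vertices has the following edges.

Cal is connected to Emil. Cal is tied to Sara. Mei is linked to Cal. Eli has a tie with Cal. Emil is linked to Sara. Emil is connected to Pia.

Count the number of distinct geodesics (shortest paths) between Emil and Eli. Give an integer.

The shortest distance is 2, and the only length-2 path is Emil–Cal–Eli. So there is exactly 1 shortest path.

1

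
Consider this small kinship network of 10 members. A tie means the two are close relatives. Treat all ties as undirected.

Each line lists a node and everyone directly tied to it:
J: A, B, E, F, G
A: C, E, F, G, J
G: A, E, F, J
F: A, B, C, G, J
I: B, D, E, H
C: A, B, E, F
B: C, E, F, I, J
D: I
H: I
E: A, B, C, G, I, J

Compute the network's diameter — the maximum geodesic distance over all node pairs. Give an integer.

3

Eccentricity of each node (its greatest distance to any other): A:3, B:2, C:3, D:3, E:2, F:3, G:3, H:3, I:2, J:3.
The maximum eccentricity is 3, realized for instance by the pair G–D via G – E – I – D. So the diameter is 3.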